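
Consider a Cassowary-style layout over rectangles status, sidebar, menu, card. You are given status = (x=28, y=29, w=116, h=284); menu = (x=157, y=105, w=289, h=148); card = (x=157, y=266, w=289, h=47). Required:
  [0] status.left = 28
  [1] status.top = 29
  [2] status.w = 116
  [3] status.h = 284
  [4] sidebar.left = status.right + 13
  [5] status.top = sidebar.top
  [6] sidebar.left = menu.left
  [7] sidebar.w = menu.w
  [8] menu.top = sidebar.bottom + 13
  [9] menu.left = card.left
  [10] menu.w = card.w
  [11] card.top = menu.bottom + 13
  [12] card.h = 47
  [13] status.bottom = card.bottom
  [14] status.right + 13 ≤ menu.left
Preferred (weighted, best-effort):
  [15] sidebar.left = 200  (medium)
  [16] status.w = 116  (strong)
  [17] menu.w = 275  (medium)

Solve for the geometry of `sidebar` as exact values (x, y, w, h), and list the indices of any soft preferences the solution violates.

sidebar = (x=157, y=29, w=289, h=63)
violated soft preferences: 15, 17

1. sidebar.x = 157  [sidebar.left = status.right + 13]
2. sidebar.y = 29  [status.top = sidebar.top]
3. sidebar.w = 289  [sidebar.w = menu.w]
4. sidebar.h = 63  [menu.top = sidebar.bottom + 13]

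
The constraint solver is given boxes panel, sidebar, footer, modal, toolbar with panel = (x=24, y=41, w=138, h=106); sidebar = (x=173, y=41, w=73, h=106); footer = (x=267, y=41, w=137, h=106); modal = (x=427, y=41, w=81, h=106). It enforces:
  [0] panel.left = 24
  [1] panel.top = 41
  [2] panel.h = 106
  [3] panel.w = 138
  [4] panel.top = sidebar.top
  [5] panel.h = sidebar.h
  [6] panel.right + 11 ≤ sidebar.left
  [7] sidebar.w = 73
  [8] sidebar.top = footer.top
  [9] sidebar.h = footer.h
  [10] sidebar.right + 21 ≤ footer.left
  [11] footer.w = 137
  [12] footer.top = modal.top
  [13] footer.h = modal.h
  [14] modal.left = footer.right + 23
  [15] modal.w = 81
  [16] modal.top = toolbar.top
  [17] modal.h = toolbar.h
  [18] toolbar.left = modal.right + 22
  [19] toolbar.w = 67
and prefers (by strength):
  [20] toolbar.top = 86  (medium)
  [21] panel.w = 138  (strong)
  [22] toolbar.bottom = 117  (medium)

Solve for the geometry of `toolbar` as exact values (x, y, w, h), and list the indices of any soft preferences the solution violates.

toolbar = (x=530, y=41, w=67, h=106)
violated soft preferences: 20, 22

1. toolbar.y = 41  [modal.top = toolbar.top]
2. toolbar.h = 106  [modal.h = toolbar.h]
3. toolbar.x = 530  [toolbar.left = modal.right + 22]
4. toolbar.w = 67  [toolbar.w = 67]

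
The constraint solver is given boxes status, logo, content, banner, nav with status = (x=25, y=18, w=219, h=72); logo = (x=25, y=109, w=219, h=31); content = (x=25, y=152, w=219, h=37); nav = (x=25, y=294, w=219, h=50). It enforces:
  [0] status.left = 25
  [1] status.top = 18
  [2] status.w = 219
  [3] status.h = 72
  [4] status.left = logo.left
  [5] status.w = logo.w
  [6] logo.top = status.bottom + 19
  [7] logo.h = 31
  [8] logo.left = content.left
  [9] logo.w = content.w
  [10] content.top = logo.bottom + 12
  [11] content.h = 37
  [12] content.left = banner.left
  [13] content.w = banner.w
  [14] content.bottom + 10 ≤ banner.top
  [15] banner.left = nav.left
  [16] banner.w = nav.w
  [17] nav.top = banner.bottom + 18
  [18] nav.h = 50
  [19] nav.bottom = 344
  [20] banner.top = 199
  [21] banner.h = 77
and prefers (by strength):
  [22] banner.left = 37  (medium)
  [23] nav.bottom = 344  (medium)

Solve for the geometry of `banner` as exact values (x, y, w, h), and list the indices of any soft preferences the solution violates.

1. banner.x = 25  [content.left = banner.left]
2. banner.w = 219  [content.w = banner.w]
3. banner.y = 199  [banner.top = 199]
4. banner.h = 77  [banner.h = 77]

banner = (x=25, y=199, w=219, h=77)
violated soft preferences: 22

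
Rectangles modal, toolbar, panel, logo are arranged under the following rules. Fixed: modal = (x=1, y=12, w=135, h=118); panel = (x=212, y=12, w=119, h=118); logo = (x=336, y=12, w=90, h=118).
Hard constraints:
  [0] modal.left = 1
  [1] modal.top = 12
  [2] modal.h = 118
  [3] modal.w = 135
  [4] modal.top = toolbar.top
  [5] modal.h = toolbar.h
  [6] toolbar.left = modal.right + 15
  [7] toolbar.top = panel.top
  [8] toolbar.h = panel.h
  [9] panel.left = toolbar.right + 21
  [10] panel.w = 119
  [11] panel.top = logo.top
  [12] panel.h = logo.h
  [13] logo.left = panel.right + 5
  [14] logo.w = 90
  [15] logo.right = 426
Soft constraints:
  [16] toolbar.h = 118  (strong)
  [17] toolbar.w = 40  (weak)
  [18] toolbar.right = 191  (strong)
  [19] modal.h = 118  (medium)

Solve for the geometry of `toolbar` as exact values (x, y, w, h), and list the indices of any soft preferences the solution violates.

toolbar = (x=151, y=12, w=40, h=118)
violated soft preferences: none

1. toolbar.y = 12  [modal.top = toolbar.top]
2. toolbar.h = 118  [modal.h = toolbar.h]
3. toolbar.x = 151  [toolbar.left = modal.right + 15]
4. toolbar.w = 40  [panel.left = toolbar.right + 21]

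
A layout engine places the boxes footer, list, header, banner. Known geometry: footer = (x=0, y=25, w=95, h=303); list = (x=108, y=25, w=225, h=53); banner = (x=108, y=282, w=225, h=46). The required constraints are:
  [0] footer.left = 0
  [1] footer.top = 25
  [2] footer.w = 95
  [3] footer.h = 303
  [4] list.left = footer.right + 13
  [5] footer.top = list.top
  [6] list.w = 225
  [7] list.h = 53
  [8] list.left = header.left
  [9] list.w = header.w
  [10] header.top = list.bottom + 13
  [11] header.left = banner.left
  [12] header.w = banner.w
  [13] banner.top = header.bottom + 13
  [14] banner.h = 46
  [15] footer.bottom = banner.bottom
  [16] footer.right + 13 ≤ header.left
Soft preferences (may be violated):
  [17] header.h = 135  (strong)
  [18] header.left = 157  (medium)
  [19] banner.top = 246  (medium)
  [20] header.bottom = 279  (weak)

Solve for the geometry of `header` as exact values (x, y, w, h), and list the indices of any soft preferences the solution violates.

header = (x=108, y=91, w=225, h=178)
violated soft preferences: 17, 18, 19, 20

1. header.x = 108  [list.left = header.left]
2. header.w = 225  [list.w = header.w]
3. header.y = 91  [header.top = list.bottom + 13]
4. header.h = 178  [banner.top = header.bottom + 13]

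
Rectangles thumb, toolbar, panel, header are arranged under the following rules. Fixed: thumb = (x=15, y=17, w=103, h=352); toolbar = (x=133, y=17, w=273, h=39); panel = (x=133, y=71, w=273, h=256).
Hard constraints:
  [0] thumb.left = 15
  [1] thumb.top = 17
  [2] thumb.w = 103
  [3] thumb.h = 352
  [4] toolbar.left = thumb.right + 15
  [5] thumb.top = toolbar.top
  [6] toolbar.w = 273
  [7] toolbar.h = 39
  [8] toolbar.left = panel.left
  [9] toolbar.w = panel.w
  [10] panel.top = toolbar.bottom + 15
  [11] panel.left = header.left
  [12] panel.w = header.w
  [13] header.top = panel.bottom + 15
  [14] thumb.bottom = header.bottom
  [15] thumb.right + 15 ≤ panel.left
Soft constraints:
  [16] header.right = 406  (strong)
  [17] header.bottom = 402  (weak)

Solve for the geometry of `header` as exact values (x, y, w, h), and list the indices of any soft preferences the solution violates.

header = (x=133, y=342, w=273, h=27)
violated soft preferences: 17

1. header.x = 133  [panel.left = header.left]
2. header.w = 273  [panel.w = header.w]
3. header.y = 342  [header.top = panel.bottom + 15]
4. header.h = 27  [thumb.bottom = header.bottom]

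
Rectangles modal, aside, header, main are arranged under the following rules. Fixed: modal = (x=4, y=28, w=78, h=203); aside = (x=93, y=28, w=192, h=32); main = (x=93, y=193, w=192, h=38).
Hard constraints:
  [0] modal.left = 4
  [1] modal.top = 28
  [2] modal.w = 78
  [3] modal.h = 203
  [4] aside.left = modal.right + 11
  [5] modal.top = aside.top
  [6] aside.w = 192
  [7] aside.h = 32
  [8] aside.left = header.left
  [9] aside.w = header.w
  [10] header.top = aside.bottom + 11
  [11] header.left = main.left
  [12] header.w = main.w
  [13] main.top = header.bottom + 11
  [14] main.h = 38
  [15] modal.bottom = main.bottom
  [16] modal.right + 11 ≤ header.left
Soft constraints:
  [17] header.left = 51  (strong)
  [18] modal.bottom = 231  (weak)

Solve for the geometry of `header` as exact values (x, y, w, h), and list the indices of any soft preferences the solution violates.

1. header.x = 93  [aside.left = header.left]
2. header.w = 192  [aside.w = header.w]
3. header.y = 71  [header.top = aside.bottom + 11]
4. header.h = 111  [main.top = header.bottom + 11]

header = (x=93, y=71, w=192, h=111)
violated soft preferences: 17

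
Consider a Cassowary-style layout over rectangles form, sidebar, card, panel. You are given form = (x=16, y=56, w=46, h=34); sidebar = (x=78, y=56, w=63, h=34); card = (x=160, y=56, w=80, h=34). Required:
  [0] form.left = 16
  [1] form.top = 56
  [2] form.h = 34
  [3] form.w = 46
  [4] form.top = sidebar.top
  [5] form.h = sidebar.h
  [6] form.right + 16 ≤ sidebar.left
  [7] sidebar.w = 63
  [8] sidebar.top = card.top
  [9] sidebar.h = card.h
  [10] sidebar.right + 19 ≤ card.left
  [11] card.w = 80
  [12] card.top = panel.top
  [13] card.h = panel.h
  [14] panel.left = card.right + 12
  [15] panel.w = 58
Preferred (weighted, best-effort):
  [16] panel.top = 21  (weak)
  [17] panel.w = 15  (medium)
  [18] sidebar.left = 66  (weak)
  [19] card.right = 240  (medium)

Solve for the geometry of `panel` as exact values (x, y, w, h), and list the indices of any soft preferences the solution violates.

1. panel.y = 56  [card.top = panel.top]
2. panel.h = 34  [card.h = panel.h]
3. panel.x = 252  [panel.left = card.right + 12]
4. panel.w = 58  [panel.w = 58]

panel = (x=252, y=56, w=58, h=34)
violated soft preferences: 16, 17, 18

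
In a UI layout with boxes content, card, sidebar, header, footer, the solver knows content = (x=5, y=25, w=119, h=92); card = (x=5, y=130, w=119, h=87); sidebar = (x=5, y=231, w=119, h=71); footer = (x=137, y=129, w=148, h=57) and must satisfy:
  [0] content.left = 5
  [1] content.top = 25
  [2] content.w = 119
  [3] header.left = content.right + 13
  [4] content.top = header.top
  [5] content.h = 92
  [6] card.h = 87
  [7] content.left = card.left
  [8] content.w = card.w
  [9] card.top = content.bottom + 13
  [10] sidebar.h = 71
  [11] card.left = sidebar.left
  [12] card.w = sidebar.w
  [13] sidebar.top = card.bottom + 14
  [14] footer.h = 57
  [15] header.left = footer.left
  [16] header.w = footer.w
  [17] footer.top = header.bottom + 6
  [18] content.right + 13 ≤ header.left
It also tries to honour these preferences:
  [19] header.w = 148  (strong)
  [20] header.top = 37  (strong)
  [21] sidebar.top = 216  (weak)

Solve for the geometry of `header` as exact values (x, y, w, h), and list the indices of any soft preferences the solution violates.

header = (x=137, y=25, w=148, h=98)
violated soft preferences: 20, 21

1. header.x = 137  [header.left = content.right + 13]
2. header.y = 25  [content.top = header.top]
3. header.w = 148  [header.w = footer.w]
4. header.h = 98  [footer.top = header.bottom + 6]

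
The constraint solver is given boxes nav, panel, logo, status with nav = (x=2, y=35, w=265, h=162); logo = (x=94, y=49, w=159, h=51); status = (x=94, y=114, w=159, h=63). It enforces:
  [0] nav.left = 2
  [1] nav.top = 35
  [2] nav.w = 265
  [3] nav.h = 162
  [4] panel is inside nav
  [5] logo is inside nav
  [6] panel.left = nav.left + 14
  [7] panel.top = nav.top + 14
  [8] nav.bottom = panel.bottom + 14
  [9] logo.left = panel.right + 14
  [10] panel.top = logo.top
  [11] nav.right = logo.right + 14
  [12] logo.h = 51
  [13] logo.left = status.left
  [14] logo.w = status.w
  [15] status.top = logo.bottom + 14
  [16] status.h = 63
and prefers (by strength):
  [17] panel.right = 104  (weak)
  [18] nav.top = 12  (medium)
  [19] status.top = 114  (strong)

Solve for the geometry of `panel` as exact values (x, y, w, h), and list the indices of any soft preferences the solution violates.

panel = (x=16, y=49, w=64, h=134)
violated soft preferences: 17, 18

1. panel.x = 16  [panel.left = nav.left + 14]
2. panel.y = 49  [panel.top = nav.top + 14]
3. panel.h = 134  [nav.bottom = panel.bottom + 14]
4. panel.w = 64  [logo.left = panel.right + 14]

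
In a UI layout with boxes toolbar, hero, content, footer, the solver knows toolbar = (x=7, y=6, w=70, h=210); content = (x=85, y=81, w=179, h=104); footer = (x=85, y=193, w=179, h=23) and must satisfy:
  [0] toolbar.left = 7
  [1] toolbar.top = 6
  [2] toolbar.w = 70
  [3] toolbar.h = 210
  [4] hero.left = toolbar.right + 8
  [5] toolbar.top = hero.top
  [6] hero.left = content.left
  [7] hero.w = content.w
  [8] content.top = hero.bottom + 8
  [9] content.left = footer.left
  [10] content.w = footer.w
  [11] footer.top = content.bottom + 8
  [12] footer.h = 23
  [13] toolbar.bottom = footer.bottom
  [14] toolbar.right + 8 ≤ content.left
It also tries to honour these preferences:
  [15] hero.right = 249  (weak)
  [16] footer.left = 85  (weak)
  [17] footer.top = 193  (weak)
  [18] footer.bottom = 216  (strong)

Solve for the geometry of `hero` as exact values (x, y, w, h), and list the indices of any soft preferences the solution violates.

hero = (x=85, y=6, w=179, h=67)
violated soft preferences: 15

1. hero.x = 85  [hero.left = toolbar.right + 8]
2. hero.y = 6  [toolbar.top = hero.top]
3. hero.w = 179  [hero.w = content.w]
4. hero.h = 67  [content.top = hero.bottom + 8]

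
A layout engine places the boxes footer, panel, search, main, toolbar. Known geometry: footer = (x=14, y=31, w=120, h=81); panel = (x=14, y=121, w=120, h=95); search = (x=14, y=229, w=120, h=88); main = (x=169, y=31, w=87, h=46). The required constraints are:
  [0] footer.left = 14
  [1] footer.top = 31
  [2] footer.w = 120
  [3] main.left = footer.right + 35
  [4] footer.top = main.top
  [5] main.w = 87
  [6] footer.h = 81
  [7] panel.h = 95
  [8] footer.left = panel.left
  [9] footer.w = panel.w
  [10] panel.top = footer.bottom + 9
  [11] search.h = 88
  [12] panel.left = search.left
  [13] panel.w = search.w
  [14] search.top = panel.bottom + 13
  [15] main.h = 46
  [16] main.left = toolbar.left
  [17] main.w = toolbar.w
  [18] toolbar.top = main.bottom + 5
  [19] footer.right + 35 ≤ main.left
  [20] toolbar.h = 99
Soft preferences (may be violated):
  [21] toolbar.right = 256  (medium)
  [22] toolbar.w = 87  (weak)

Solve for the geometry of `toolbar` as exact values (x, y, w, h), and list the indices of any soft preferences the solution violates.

1. toolbar.x = 169  [main.left = toolbar.left]
2. toolbar.w = 87  [main.w = toolbar.w]
3. toolbar.y = 82  [toolbar.top = main.bottom + 5]
4. toolbar.h = 99  [toolbar.h = 99]

toolbar = (x=169, y=82, w=87, h=99)
violated soft preferences: none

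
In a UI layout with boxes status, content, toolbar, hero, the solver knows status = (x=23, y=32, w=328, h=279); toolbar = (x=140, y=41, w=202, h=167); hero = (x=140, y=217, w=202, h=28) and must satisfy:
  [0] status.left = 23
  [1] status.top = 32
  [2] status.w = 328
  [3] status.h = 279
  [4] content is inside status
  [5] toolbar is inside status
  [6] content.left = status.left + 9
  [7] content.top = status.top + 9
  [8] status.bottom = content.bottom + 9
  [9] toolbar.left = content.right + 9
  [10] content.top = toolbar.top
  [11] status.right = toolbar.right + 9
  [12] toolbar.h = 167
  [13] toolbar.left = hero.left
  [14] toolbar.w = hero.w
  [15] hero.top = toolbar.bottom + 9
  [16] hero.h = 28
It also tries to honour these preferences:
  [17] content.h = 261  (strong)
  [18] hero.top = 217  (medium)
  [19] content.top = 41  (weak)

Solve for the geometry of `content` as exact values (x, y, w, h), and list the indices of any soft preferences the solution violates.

1. content.x = 32  [content.left = status.left + 9]
2. content.y = 41  [content.top = status.top + 9]
3. content.h = 261  [status.bottom = content.bottom + 9]
4. content.w = 99  [toolbar.left = content.right + 9]

content = (x=32, y=41, w=99, h=261)
violated soft preferences: none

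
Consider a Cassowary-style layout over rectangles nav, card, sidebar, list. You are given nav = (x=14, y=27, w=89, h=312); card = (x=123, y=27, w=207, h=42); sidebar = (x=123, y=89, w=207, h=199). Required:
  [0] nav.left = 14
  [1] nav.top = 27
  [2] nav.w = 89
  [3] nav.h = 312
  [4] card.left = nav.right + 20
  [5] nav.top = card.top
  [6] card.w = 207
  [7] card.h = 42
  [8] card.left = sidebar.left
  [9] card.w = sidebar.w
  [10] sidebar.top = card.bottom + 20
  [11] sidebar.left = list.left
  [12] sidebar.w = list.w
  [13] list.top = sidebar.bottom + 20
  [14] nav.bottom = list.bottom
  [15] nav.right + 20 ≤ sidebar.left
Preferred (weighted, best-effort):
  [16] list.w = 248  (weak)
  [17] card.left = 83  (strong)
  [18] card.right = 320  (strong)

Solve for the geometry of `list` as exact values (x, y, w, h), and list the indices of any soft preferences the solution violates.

list = (x=123, y=308, w=207, h=31)
violated soft preferences: 16, 17, 18

1. list.x = 123  [sidebar.left = list.left]
2. list.w = 207  [sidebar.w = list.w]
3. list.y = 308  [list.top = sidebar.bottom + 20]
4. list.h = 31  [nav.bottom = list.bottom]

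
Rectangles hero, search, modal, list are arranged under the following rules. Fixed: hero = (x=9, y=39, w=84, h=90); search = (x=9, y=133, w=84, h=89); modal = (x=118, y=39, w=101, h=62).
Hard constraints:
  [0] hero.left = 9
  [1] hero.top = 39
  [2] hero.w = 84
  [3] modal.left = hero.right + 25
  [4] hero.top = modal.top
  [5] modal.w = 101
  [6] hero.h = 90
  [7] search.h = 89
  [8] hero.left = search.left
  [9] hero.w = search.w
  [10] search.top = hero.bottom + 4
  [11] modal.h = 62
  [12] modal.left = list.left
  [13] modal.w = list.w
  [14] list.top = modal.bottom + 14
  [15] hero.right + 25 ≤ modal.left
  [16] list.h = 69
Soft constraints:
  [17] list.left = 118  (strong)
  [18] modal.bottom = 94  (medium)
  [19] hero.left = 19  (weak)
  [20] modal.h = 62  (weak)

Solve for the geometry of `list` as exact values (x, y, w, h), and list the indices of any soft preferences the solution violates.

1. list.x = 118  [modal.left = list.left]
2. list.w = 101  [modal.w = list.w]
3. list.y = 115  [list.top = modal.bottom + 14]
4. list.h = 69  [list.h = 69]

list = (x=118, y=115, w=101, h=69)
violated soft preferences: 18, 19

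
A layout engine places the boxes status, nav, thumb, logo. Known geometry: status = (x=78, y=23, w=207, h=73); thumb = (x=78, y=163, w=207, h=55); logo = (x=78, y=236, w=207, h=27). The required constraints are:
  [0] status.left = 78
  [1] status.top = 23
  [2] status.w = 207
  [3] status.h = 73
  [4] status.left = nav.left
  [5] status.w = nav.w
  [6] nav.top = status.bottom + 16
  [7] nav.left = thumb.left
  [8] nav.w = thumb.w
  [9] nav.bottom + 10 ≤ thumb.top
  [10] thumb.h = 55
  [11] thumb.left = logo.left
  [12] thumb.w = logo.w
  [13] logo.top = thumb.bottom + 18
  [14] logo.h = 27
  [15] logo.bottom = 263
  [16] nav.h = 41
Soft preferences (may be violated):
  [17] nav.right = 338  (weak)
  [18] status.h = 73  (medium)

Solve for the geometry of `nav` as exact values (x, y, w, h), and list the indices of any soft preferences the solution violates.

nav = (x=78, y=112, w=207, h=41)
violated soft preferences: 17

1. nav.x = 78  [status.left = nav.left]
2. nav.w = 207  [status.w = nav.w]
3. nav.y = 112  [nav.top = status.bottom + 16]
4. nav.h = 41  [nav.h = 41]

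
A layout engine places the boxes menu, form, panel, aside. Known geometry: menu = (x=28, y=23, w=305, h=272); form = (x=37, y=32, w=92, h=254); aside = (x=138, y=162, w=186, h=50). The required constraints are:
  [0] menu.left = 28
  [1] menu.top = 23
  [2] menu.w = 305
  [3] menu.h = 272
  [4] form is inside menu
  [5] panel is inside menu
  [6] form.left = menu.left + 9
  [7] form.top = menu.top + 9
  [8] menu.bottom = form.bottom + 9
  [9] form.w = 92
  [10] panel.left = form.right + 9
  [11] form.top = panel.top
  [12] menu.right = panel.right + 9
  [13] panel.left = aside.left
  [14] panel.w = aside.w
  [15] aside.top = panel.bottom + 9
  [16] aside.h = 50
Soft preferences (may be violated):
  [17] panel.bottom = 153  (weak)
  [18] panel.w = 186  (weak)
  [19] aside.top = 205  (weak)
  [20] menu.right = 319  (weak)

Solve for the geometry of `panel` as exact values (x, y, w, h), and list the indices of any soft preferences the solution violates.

panel = (x=138, y=32, w=186, h=121)
violated soft preferences: 19, 20

1. panel.x = 138  [panel.left = form.right + 9]
2. panel.y = 32  [form.top = panel.top]
3. panel.w = 186  [menu.right = panel.right + 9]
4. panel.h = 121  [aside.top = panel.bottom + 9]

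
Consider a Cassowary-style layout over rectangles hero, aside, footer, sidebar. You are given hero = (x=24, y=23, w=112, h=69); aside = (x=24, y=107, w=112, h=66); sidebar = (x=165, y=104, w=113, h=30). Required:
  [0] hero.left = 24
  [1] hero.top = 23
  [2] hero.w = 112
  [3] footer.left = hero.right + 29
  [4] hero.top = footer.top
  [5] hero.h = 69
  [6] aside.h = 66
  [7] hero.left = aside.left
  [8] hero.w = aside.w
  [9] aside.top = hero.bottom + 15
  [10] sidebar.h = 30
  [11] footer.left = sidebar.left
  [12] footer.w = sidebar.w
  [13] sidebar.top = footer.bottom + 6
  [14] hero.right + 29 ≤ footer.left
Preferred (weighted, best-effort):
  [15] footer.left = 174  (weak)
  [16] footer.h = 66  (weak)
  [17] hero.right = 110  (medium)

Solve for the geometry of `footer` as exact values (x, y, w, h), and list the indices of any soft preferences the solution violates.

footer = (x=165, y=23, w=113, h=75)
violated soft preferences: 15, 16, 17

1. footer.x = 165  [footer.left = hero.right + 29]
2. footer.y = 23  [hero.top = footer.top]
3. footer.w = 113  [footer.w = sidebar.w]
4. footer.h = 75  [sidebar.top = footer.bottom + 6]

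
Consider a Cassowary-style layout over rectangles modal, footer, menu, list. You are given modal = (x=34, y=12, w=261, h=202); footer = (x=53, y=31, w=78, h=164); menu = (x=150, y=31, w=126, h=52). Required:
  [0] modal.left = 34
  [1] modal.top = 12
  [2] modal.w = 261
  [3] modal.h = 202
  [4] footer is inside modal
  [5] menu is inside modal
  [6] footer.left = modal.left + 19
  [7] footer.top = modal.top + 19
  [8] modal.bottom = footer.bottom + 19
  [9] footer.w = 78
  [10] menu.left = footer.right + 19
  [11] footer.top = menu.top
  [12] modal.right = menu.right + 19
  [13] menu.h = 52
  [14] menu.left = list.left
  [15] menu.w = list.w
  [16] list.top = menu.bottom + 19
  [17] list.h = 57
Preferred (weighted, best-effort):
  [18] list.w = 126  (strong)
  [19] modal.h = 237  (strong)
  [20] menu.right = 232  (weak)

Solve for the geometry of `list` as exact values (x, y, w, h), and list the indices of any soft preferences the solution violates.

list = (x=150, y=102, w=126, h=57)
violated soft preferences: 19, 20

1. list.x = 150  [menu.left = list.left]
2. list.w = 126  [menu.w = list.w]
3. list.y = 102  [list.top = menu.bottom + 19]
4. list.h = 57  [list.h = 57]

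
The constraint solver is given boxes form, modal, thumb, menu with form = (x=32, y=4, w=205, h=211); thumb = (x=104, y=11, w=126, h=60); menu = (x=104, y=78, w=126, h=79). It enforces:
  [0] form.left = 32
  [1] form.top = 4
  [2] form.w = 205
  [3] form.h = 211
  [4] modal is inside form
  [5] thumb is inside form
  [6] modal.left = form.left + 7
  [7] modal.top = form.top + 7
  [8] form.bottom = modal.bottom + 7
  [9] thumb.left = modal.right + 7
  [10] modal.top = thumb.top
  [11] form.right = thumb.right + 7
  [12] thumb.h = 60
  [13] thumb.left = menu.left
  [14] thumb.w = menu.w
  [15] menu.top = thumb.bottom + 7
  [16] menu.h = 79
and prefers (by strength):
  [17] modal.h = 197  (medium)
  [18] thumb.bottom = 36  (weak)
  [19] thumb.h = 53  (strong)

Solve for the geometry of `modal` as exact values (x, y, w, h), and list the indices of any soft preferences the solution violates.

modal = (x=39, y=11, w=58, h=197)
violated soft preferences: 18, 19

1. modal.x = 39  [modal.left = form.left + 7]
2. modal.y = 11  [modal.top = form.top + 7]
3. modal.h = 197  [form.bottom = modal.bottom + 7]
4. modal.w = 58  [thumb.left = modal.right + 7]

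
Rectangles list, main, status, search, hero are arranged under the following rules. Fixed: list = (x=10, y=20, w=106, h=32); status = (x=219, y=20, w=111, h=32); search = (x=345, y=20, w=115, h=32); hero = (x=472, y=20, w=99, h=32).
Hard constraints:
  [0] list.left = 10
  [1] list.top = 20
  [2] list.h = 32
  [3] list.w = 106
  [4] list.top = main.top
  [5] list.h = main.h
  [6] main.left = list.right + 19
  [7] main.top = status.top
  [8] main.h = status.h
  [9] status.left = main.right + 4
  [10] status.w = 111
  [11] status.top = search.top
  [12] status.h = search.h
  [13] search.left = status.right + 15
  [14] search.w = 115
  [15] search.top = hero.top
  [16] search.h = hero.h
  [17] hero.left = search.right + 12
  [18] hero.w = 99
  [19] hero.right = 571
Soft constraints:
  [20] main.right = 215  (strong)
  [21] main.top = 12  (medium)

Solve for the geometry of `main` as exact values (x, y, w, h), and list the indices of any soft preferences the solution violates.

1. main.y = 20  [list.top = main.top]
2. main.h = 32  [list.h = main.h]
3. main.x = 135  [main.left = list.right + 19]
4. main.w = 80  [status.left = main.right + 4]

main = (x=135, y=20, w=80, h=32)
violated soft preferences: 21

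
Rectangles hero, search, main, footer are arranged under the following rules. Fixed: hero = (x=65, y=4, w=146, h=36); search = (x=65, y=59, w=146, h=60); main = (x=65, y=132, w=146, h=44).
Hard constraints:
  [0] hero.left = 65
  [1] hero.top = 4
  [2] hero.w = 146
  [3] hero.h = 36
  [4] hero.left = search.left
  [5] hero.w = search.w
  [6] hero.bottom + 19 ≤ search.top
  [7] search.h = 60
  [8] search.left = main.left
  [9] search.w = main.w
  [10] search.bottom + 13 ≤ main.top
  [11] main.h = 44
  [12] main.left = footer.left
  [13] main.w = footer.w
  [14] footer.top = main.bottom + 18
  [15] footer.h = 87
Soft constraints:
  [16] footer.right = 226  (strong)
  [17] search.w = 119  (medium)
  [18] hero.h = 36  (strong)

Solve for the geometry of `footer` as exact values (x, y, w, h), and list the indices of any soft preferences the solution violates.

footer = (x=65, y=194, w=146, h=87)
violated soft preferences: 16, 17

1. footer.x = 65  [main.left = footer.left]
2. footer.w = 146  [main.w = footer.w]
3. footer.y = 194  [footer.top = main.bottom + 18]
4. footer.h = 87  [footer.h = 87]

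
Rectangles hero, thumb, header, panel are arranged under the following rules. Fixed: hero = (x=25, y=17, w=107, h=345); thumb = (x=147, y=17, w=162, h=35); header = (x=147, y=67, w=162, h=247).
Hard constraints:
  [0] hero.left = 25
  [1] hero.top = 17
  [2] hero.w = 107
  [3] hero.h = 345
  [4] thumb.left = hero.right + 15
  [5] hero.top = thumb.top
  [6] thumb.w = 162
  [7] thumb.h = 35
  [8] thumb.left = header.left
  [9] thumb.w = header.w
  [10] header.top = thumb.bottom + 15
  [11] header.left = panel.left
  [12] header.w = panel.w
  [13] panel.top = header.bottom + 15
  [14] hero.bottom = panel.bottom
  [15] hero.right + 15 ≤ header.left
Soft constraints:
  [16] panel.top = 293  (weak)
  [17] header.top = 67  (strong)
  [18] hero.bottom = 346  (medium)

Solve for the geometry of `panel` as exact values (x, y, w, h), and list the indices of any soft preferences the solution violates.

1. panel.x = 147  [header.left = panel.left]
2. panel.w = 162  [header.w = panel.w]
3. panel.y = 329  [panel.top = header.bottom + 15]
4. panel.h = 33  [hero.bottom = panel.bottom]

panel = (x=147, y=329, w=162, h=33)
violated soft preferences: 16, 18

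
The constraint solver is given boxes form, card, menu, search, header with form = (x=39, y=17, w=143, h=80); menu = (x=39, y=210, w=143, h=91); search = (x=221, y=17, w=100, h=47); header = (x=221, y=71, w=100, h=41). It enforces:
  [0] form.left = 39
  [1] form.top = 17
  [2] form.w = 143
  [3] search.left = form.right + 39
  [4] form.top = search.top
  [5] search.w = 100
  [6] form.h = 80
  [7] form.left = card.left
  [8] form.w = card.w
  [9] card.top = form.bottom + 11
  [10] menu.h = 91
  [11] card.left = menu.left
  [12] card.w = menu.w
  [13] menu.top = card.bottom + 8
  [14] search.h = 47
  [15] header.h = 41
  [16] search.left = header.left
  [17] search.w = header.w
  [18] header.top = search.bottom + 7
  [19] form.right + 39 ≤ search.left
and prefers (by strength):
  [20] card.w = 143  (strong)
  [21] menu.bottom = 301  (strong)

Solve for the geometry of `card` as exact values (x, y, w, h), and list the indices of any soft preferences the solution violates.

1. card.x = 39  [form.left = card.left]
2. card.w = 143  [form.w = card.w]
3. card.y = 108  [card.top = form.bottom + 11]
4. card.h = 94  [menu.top = card.bottom + 8]

card = (x=39, y=108, w=143, h=94)
violated soft preferences: none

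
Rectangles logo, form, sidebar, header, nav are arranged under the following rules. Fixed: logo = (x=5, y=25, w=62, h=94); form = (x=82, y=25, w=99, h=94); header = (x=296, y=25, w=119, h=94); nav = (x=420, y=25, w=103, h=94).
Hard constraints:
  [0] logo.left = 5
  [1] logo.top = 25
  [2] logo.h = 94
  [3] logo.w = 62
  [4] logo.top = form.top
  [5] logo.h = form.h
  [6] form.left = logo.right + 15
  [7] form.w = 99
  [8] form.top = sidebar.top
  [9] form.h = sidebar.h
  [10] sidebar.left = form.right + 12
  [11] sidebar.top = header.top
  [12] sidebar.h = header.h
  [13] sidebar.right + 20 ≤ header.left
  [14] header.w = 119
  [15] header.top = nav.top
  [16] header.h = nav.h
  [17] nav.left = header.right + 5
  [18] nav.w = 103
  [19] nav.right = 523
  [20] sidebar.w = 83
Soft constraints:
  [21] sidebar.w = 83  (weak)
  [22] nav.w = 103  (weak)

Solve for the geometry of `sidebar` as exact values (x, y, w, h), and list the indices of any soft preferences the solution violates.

1. sidebar.y = 25  [form.top = sidebar.top]
2. sidebar.h = 94  [form.h = sidebar.h]
3. sidebar.x = 193  [sidebar.left = form.right + 12]
4. sidebar.w = 83  [sidebar.w = 83]

sidebar = (x=193, y=25, w=83, h=94)
violated soft preferences: none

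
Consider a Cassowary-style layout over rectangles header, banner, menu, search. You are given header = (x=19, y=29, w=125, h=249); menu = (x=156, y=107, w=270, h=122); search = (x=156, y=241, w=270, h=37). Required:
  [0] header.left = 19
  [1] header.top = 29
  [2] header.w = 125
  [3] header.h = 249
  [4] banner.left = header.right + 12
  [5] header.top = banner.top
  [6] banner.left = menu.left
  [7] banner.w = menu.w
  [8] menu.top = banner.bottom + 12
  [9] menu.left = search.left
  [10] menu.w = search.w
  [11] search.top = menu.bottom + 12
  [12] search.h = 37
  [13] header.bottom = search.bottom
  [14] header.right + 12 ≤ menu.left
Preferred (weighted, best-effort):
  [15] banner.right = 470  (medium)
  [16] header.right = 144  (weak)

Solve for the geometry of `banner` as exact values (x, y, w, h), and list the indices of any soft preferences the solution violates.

1. banner.x = 156  [banner.left = header.right + 12]
2. banner.y = 29  [header.top = banner.top]
3. banner.w = 270  [banner.w = menu.w]
4. banner.h = 66  [menu.top = banner.bottom + 12]

banner = (x=156, y=29, w=270, h=66)
violated soft preferences: 15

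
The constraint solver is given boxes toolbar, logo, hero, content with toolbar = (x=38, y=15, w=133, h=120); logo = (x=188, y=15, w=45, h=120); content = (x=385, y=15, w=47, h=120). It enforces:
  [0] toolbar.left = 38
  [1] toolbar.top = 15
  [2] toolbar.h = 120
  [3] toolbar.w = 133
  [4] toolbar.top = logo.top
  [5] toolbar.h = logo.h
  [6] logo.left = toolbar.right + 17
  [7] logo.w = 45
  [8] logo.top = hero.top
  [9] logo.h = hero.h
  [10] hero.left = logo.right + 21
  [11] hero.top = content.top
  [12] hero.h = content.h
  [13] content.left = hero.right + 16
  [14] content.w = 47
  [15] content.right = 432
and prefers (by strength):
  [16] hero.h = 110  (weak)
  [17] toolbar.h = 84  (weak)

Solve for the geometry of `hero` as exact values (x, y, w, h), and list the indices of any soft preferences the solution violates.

1. hero.y = 15  [logo.top = hero.top]
2. hero.h = 120  [logo.h = hero.h]
3. hero.x = 254  [hero.left = logo.right + 21]
4. hero.w = 115  [content.left = hero.right + 16]

hero = (x=254, y=15, w=115, h=120)
violated soft preferences: 16, 17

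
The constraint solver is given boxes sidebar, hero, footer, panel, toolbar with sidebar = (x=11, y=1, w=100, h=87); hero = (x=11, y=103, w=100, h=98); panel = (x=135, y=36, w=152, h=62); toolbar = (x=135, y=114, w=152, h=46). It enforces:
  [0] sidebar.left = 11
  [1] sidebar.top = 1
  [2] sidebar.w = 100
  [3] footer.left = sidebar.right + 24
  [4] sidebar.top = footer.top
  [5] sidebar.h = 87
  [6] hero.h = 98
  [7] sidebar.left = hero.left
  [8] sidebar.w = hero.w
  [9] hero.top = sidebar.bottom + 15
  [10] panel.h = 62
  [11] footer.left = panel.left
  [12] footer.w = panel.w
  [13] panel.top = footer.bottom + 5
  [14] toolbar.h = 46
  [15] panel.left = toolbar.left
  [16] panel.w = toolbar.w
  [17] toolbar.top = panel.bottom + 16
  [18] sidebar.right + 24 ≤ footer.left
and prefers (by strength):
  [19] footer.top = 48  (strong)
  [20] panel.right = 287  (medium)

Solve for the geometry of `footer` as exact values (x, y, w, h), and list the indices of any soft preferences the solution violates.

footer = (x=135, y=1, w=152, h=30)
violated soft preferences: 19

1. footer.x = 135  [footer.left = sidebar.right + 24]
2. footer.y = 1  [sidebar.top = footer.top]
3. footer.w = 152  [footer.w = panel.w]
4. footer.h = 30  [panel.top = footer.bottom + 5]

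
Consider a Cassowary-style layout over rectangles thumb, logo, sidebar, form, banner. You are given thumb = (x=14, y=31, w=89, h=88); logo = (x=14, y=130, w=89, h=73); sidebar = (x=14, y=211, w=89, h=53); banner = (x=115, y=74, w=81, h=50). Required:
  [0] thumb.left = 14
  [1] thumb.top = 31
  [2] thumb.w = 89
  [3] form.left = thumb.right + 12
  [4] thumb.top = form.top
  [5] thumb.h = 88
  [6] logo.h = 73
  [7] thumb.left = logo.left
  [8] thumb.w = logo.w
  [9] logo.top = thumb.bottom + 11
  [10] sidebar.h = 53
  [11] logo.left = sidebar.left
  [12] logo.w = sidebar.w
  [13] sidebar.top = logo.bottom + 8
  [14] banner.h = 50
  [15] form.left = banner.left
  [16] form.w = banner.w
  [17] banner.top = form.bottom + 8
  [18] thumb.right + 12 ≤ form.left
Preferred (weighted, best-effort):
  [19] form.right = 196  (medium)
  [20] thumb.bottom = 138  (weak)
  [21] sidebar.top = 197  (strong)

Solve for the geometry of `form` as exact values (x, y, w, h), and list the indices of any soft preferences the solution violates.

1. form.x = 115  [form.left = thumb.right + 12]
2. form.y = 31  [thumb.top = form.top]
3. form.w = 81  [form.w = banner.w]
4. form.h = 35  [banner.top = form.bottom + 8]

form = (x=115, y=31, w=81, h=35)
violated soft preferences: 20, 21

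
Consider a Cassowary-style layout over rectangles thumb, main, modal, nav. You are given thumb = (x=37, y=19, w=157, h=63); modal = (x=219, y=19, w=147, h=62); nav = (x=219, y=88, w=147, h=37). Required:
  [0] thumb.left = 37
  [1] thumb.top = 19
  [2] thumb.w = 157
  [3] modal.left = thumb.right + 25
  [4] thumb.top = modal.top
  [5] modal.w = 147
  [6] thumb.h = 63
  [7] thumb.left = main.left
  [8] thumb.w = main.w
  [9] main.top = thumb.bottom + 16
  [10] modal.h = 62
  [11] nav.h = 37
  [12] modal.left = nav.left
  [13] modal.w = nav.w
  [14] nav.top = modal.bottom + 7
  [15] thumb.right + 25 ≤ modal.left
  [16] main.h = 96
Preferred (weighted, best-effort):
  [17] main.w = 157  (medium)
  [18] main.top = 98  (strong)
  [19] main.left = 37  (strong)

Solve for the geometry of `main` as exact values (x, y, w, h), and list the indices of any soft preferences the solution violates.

main = (x=37, y=98, w=157, h=96)
violated soft preferences: none

1. main.x = 37  [thumb.left = main.left]
2. main.w = 157  [thumb.w = main.w]
3. main.y = 98  [main.top = thumb.bottom + 16]
4. main.h = 96  [main.h = 96]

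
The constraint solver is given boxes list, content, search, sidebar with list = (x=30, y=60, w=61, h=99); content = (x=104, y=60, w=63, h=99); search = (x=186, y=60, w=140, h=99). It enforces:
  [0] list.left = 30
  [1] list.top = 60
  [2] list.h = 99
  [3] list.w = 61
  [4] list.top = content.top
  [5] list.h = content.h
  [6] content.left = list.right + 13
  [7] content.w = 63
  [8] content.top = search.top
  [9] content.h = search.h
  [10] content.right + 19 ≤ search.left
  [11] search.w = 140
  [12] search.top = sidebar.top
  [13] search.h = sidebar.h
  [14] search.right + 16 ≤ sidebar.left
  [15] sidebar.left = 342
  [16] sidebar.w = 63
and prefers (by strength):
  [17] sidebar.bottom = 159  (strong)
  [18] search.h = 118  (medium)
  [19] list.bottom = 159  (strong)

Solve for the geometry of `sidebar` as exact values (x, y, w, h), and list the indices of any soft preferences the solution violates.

sidebar = (x=342, y=60, w=63, h=99)
violated soft preferences: 18

1. sidebar.y = 60  [search.top = sidebar.top]
2. sidebar.h = 99  [search.h = sidebar.h]
3. sidebar.x = 342  [sidebar.left = 342]
4. sidebar.w = 63  [sidebar.w = 63]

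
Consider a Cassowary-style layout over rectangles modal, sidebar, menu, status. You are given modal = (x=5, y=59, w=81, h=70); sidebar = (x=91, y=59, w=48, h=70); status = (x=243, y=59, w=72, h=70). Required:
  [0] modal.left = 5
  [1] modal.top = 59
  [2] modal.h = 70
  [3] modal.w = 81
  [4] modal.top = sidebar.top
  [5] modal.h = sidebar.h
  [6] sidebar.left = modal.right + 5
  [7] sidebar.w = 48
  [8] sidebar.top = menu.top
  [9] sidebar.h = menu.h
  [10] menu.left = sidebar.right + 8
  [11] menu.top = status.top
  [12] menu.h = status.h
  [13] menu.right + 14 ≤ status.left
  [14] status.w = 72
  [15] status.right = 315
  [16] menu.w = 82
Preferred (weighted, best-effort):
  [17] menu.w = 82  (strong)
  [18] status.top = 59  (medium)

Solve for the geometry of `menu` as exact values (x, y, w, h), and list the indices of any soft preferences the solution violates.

menu = (x=147, y=59, w=82, h=70)
violated soft preferences: none

1. menu.y = 59  [sidebar.top = menu.top]
2. menu.h = 70  [sidebar.h = menu.h]
3. menu.x = 147  [menu.left = sidebar.right + 8]
4. menu.w = 82  [menu.w = 82]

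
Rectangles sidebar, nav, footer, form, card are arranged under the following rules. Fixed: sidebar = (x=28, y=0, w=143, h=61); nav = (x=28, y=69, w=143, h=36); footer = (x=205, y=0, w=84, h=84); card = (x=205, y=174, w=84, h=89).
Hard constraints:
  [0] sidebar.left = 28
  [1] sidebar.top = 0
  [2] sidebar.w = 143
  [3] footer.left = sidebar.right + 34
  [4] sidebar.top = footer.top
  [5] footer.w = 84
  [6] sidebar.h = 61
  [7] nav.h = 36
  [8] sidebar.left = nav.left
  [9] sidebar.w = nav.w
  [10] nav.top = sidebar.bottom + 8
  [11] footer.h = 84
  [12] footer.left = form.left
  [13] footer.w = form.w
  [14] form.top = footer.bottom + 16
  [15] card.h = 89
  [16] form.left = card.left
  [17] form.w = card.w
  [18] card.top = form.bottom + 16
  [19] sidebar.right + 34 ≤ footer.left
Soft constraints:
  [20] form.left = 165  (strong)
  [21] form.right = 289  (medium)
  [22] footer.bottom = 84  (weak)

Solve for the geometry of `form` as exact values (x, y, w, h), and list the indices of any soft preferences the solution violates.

1. form.x = 205  [footer.left = form.left]
2. form.w = 84  [footer.w = form.w]
3. form.y = 100  [form.top = footer.bottom + 16]
4. form.h = 58  [card.top = form.bottom + 16]

form = (x=205, y=100, w=84, h=58)
violated soft preferences: 20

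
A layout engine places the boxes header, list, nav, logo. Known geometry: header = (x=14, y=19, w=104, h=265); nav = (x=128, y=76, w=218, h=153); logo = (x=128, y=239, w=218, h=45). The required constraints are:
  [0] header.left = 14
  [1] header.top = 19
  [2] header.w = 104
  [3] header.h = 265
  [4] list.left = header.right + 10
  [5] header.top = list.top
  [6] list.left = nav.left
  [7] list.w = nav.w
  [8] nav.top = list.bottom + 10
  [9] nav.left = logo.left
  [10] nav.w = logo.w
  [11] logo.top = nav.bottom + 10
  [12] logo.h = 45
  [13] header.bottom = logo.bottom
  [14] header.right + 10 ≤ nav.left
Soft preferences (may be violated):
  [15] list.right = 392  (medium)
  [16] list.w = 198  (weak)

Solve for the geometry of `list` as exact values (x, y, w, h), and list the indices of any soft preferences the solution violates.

list = (x=128, y=19, w=218, h=47)
violated soft preferences: 15, 16

1. list.x = 128  [list.left = header.right + 10]
2. list.y = 19  [header.top = list.top]
3. list.w = 218  [list.w = nav.w]
4. list.h = 47  [nav.top = list.bottom + 10]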